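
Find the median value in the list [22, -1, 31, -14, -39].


First, sort the list: [-39, -14, -1, 22, 31]
The list has 5 elements (odd count).
The middle index is 2 (0-based), and the element there is -1.
Final answer: -1


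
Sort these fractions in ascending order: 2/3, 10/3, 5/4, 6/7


Convert to decimal for comparison:
  2/3 = 0.6667
  10/3 = 3.3333
  5/4 = 1.25
  6/7 = 0.8571
Decimals in increasing order: 0.6667 < 0.8571 < 1.25 < 3.3333
Writing each back as its fraction gives the sorted order.
Final answer: 2/3, 6/7, 5/4, 10/3


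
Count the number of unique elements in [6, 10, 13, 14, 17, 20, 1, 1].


List all unique values:
Distinct values: [1, 6, 10, 13, 14, 17, 20]
Count = 7
Final answer: 7


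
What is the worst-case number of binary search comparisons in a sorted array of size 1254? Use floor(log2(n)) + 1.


Binary search halves the search space each step.
Maximum comparisons = floor(log2(1254)) + 1
log2(1254) = 10.2923
floor(log2(1254)) = 10, so 10 + 1 = 11
Final answer: 11


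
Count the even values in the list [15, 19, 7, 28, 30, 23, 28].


Check each element:
  15 is odd
  19 is odd
  7 is odd
  28 is even
  30 is even
  23 is odd
  28 is even
Evens: [28, 30, 28]
Count of evens = 3
Final answer: 3


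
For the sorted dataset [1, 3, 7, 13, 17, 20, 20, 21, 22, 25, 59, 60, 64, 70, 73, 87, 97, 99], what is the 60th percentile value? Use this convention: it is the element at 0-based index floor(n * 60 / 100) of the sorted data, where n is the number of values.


The dataset has n = 18 elements.
Index = floor(18 * 60 / 100) = floor(1080 / 100) = floor(10.8) = 10
Counting from index 0 in the sorted data, the element at index 10 is 59.
Final answer: 59


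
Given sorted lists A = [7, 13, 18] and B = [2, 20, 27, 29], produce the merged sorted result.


List A: [7, 13, 18]
List B: [2, 20, 27, 29]
Repeatedly compare the front elements and take the smaller:
  7 vs 2 -> take 2
  7 vs 20 -> take 7
  13 vs 20 -> take 13
  18 vs 20 -> take 18
  A is exhausted; append the rest of B: [20, 27, 29]
Final answer: [2, 7, 13, 18, 20, 27, 29]


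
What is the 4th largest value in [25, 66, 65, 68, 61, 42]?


Sort descending: [68, 66, 65, 61, 42, 25]
The 4th element (1-indexed) is at index 3.
Value = 61
Final answer: 61


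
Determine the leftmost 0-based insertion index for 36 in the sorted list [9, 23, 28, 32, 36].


List is sorted: [9, 23, 28, 32, 36]
We need the leftmost position where 36 can be inserted, i.e. the first index whose element is >= 36 (or the end of the list if none is).
Binary search with low=0, high=5 (0-based indices):
  low=0, high=5, mid=2: a[2]=28 < 36, so low = 3
  low=3, high=5, mid=4: a[4]=36 >= 36, so high = 4
  low=3, high=4, mid=3: a[3]=32 < 36, so low = 4
Now low = high = 4, so the insertion index is 4.
Final answer: 4


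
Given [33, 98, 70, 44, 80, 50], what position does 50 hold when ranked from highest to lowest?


Sort descending: [98, 80, 70, 50, 44, 33]
Find 50 in the sorted list.
50 is at position 4.
Final answer: 4


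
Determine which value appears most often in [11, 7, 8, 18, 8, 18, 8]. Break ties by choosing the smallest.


Count the frequency of each value:
  7 appears 1 time(s)
  8 appears 3 time(s)
  11 appears 1 time(s)
  18 appears 2 time(s)
Maximum frequency is 3.
Only 8 reaches that frequency, so it is the mode.
Final answer: 8


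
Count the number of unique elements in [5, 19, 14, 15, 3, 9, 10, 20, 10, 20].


List all unique values:
Distinct values: [3, 5, 9, 10, 14, 15, 19, 20]
Count = 8
Final answer: 8


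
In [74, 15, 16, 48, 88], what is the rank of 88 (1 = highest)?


Sort descending: [88, 74, 48, 16, 15]
Find 88 in the sorted list.
88 is at position 1.
Final answer: 1


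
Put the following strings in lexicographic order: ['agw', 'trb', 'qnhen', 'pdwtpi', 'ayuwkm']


Compare strings character by character (the first differing letter decides):
  'agw' < 'ayuwkm' since 'g' < 'y' at position 2
  'ayuwkm' < 'pdwtpi' since 'a' < 'p' at position 1
  'pdwtpi' < 'qnhen' since 'p' < 'q' at position 1
  'qnhen' < 'trb' since 'q' < 't' at position 1
Chaining these comparisons gives the alphabetical order.
Final answer: ['agw', 'ayuwkm', 'pdwtpi', 'qnhen', 'trb']


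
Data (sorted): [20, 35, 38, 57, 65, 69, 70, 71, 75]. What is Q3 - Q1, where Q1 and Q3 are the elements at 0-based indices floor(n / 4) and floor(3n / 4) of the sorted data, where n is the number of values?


The data has n = 9 elements.
Q1 index = floor(9 / 4) = floor(2.25) = 2; Q3 index = floor(3 * 9 / 4) = floor(6.75) = 6
Q1 = element at index 2 = 38
Q3 = element at index 6 = 70
IQR = 70 - 38 = 32
Final answer: 32


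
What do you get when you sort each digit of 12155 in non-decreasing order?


The number 12155 has digits: 1, 2, 1, 5, 5
Sorted: 1, 1, 2, 5, 5
Joining the sorted digits gives the result.
Final answer: 11255


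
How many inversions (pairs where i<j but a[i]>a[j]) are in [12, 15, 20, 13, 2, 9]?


For each element, count the later elements that are smaller than it:
  12 (index 0): smaller elements after it = [2, 9] -> 2
  15 (index 1): smaller elements after it = [13, 2, 9] -> 3
  20 (index 2): smaller elements after it = [13, 2, 9] -> 3
  13 (index 3): smaller elements after it = [2, 9] -> 2
  2 (index 4): smaller elements after it = [] -> 0
Total inversions = 2 + 3 + 3 + 2 + 0 = 10
Final answer: 10


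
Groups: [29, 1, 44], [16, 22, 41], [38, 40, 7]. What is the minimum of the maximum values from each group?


Find max of each group:
  Group 1: [29, 1, 44] -> max = 44
  Group 2: [16, 22, 41] -> max = 41
  Group 3: [38, 40, 7] -> max = 40
Maxes: [44, 41, 40]
Minimum of maxes = 40
Final answer: 40


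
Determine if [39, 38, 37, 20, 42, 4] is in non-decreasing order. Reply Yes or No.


Check consecutive pairs:
  39 <= 38? False
  38 <= 37? False
  37 <= 20? False
  20 <= 42? True
  42 <= 4? False
4 consecutive pair(s) are out of order, so the list is not sorted.
Final answer: No


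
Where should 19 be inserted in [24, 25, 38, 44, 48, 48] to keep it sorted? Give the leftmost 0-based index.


List is sorted: [24, 25, 38, 44, 48, 48]
We need the leftmost position where 19 can be inserted, i.e. the first index whose element is >= 19 (or the end of the list if none is).
Binary search with low=0, high=6 (0-based indices):
  low=0, high=6, mid=3: a[3]=44 >= 19, so high = 3
  low=0, high=3, mid=1: a[1]=25 >= 19, so high = 1
  low=0, high=1, mid=0: a[0]=24 >= 19, so high = 0
Now low = high = 0, so the insertion index is 0.
Final answer: 0


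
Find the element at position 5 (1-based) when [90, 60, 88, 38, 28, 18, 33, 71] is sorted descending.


Sort descending: [90, 88, 71, 60, 38, 33, 28, 18]
The 5th element (1-indexed) is at index 4.
Value = 38
Final answer: 38


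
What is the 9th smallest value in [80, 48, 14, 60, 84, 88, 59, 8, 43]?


Sort ascending: [8, 14, 43, 48, 59, 60, 80, 84, 88]
The 9th element (1-indexed) is at index 8.
Value = 88
Final answer: 88


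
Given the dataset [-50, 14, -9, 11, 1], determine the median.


First, sort the list: [-50, -9, 1, 11, 14]
The list has 5 elements (odd count).
The middle index is 2 (0-based), and the element there is 1.
Final answer: 1


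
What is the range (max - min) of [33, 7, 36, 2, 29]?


Maximum value: 36
Minimum value: 2
Range = 36 - 2 = 34
Final answer: 34


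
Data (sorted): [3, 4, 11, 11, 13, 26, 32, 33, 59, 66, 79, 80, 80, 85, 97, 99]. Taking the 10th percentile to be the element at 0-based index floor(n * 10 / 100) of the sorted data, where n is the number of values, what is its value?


The dataset has n = 16 elements.
Index = floor(16 * 10 / 100) = floor(160 / 100) = floor(1.6) = 1
Counting from index 0 in the sorted data, the element at index 1 is 4.
Final answer: 4


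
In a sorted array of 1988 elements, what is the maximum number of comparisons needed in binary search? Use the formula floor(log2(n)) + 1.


Binary search halves the search space each step.
Maximum comparisons = floor(log2(1988)) + 1
log2(1988) = 10.9571
floor(log2(1988)) = 10, so 10 + 1 = 11
Final answer: 11


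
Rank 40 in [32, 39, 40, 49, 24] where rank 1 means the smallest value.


Sort ascending: [24, 32, 39, 40, 49]
Find 40 in the sorted list.
40 is at position 4 (1-indexed).
Final answer: 4


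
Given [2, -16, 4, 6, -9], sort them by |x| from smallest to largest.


Compute absolute values:
  |2| = 2
  |-16| = 16
  |4| = 4
  |6| = 6
  |-9| = 9
Absolute values in increasing order: 2 < 4 < 6 < 9 < 16
Listing the original numbers in that order gives the answer.
Final answer: [2, 4, 6, -9, -16]


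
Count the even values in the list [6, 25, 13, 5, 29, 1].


Check each element:
  6 is even
  25 is odd
  13 is odd
  5 is odd
  29 is odd
  1 is odd
Evens: [6]
Count of evens = 1
Final answer: 1


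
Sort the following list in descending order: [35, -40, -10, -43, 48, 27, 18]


Original list: [35, -40, -10, -43, 48, 27, 18]
Repeatedly take the largest remaining element:
  Remaining [35, -40, -10, -43, 48, 27, 18] -> largest is 48
  Remaining [35, -40, -10, -43, 27, 18] -> largest is 35
  Remaining [-40, -10, -43, 27, 18] -> largest is 27
  Remaining [-40, -10, -43, 18] -> largest is 18
  Remaining [-40, -10, -43] -> largest is -10
  Remaining [-40, -43] -> largest is -40
  Remaining [-43] -> largest is -43
Collecting the picks in order gives the descending list.
Final answer: [48, 35, 27, 18, -10, -40, -43]


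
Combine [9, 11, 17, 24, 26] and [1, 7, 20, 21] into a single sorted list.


List A: [9, 11, 17, 24, 26]
List B: [1, 7, 20, 21]
Repeatedly compare the front elements and take the smaller:
  9 vs 1 -> take 1
  9 vs 7 -> take 7
  9 vs 20 -> take 9
  11 vs 20 -> take 11
  17 vs 20 -> take 17
  24 vs 20 -> take 20
  24 vs 21 -> take 21
  B is exhausted; append the rest of A: [24, 26]
Final answer: [1, 7, 9, 11, 17, 20, 21, 24, 26]


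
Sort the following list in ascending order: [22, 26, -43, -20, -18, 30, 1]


Original list: [22, 26, -43, -20, -18, 30, 1]
Repeatedly take the smallest remaining element:
  Remaining [22, 26, -43, -20, -18, 30, 1] -> smallest is -43
  Remaining [22, 26, -20, -18, 30, 1] -> smallest is -20
  Remaining [22, 26, -18, 30, 1] -> smallest is -18
  Remaining [22, 26, 30, 1] -> smallest is 1
  Remaining [22, 26, 30] -> smallest is 22
  Remaining [26, 30] -> smallest is 26
  Remaining [30] -> smallest is 30
Collecting the picks in order gives the sorted list.
Final answer: [-43, -20, -18, 1, 22, 26, 30]


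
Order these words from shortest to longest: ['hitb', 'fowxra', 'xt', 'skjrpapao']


Compute lengths:
  'hitb' has length 4
  'fowxra' has length 6
  'xt' has length 2
  'skjrpapao' has length 9
Lengths in increasing order: 2 < 4 < 6 < 9
Listing the words in that order gives the answer.
Final answer: ['xt', 'hitb', 'fowxra', 'skjrpapao']


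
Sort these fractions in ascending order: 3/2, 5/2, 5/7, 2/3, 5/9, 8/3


Convert to decimal for comparison:
  3/2 = 1.5
  5/2 = 2.5
  5/7 = 0.7143
  2/3 = 0.6667
  5/9 = 0.5556
  8/3 = 2.6667
Decimals in increasing order: 0.5556 < 0.6667 < 0.7143 < 1.5 < 2.5 < 2.6667
Writing each back as its fraction gives the sorted order.
Final answer: 5/9, 2/3, 5/7, 3/2, 5/2, 8/3


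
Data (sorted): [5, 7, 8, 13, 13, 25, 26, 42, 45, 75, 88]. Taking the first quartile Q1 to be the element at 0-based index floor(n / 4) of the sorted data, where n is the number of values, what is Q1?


The list has n = 11 elements.
Q1 index = floor(11 / 4) = floor(2.75) = 2
Counting from index 0 in the sorted data, the element at index 2 is 8.
Final answer: 8


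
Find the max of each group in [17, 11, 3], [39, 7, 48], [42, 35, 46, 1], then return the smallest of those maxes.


Find max of each group:
  Group 1: [17, 11, 3] -> max = 17
  Group 2: [39, 7, 48] -> max = 48
  Group 3: [42, 35, 46, 1] -> max = 46
Maxes: [17, 48, 46]
Minimum of maxes = 17
Final answer: 17


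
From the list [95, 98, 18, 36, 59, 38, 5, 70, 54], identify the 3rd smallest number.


Sort ascending: [5, 18, 36, 38, 54, 59, 70, 95, 98]
The 3rd element (1-indexed) is at index 2.
Value = 36
Final answer: 36


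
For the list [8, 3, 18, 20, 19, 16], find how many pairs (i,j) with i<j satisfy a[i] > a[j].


For each element, count the later elements that are smaller than it:
  8 (index 0): smaller elements after it = [3] -> 1
  3 (index 1): smaller elements after it = [] -> 0
  18 (index 2): smaller elements after it = [16] -> 1
  20 (index 3): smaller elements after it = [19, 16] -> 2
  19 (index 4): smaller elements after it = [16] -> 1
Total inversions = 1 + 0 + 1 + 2 + 1 = 5
Final answer: 5


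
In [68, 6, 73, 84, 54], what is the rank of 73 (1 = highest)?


Sort descending: [84, 73, 68, 54, 6]
Find 73 in the sorted list.
73 is at position 2.
Final answer: 2


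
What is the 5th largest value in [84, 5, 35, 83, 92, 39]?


Sort descending: [92, 84, 83, 39, 35, 5]
The 5th element (1-indexed) is at index 4.
Value = 35
Final answer: 35


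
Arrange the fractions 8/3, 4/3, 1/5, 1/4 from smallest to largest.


Convert to decimal for comparison:
  8/3 = 2.6667
  4/3 = 1.3333
  1/5 = 0.2
  1/4 = 0.25
Decimals in increasing order: 0.2 < 0.25 < 1.3333 < 2.6667
Writing each back as its fraction gives the sorted order.
Final answer: 1/5, 1/4, 4/3, 8/3


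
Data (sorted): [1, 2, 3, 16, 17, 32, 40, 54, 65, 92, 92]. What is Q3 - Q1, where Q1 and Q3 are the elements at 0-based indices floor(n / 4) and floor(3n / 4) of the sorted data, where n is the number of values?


The data has n = 11 elements.
Q1 index = floor(11 / 4) = floor(2.75) = 2; Q3 index = floor(3 * 11 / 4) = floor(8.25) = 8
Q1 = element at index 2 = 3
Q3 = element at index 8 = 65
IQR = 65 - 3 = 62
Final answer: 62


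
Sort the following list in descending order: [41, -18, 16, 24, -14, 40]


Original list: [41, -18, 16, 24, -14, 40]
Repeatedly take the largest remaining element:
  Remaining [41, -18, 16, 24, -14, 40] -> largest is 41
  Remaining [-18, 16, 24, -14, 40] -> largest is 40
  Remaining [-18, 16, 24, -14] -> largest is 24
  Remaining [-18, 16, -14] -> largest is 16
  Remaining [-18, -14] -> largest is -14
  Remaining [-18] -> largest is -18
Collecting the picks in order gives the descending list.
Final answer: [41, 40, 24, 16, -14, -18]


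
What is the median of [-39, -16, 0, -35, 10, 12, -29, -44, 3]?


First, sort the list: [-44, -39, -35, -29, -16, 0, 3, 10, 12]
The list has 9 elements (odd count).
The middle index is 4 (0-based), and the element there is -16.
Final answer: -16


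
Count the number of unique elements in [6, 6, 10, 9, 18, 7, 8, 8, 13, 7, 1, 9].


List all unique values:
Distinct values: [1, 6, 7, 8, 9, 10, 13, 18]
Count = 8
Final answer: 8


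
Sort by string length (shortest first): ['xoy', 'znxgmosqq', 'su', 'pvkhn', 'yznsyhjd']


Compute lengths:
  'xoy' has length 3
  'znxgmosqq' has length 9
  'su' has length 2
  'pvkhn' has length 5
  'yznsyhjd' has length 8
Lengths in increasing order: 2 < 3 < 5 < 8 < 9
Listing the words in that order gives the answer.
Final answer: ['su', 'xoy', 'pvkhn', 'yznsyhjd', 'znxgmosqq']


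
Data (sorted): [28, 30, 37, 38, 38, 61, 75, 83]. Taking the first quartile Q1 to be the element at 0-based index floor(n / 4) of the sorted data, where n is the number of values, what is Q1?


The list has n = 8 elements.
Q1 index = floor(8 / 4) = floor(2) = 2
Counting from index 0 in the sorted data, the element at index 2 is 37.
Final answer: 37


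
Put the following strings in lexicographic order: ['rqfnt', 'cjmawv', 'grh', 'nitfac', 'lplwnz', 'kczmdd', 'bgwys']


Compare strings character by character (the first differing letter decides):
  'bgwys' < 'cjmawv' since 'b' < 'c' at position 1
  'cjmawv' < 'grh' since 'c' < 'g' at position 1
  'grh' < 'kczmdd' since 'g' < 'k' at position 1
  'kczmdd' < 'lplwnz' since 'k' < 'l' at position 1
  'lplwnz' < 'nitfac' since 'l' < 'n' at position 1
  'nitfac' < 'rqfnt' since 'n' < 'r' at position 1
Chaining these comparisons gives the alphabetical order.
Final answer: ['bgwys', 'cjmawv', 'grh', 'kczmdd', 'lplwnz', 'nitfac', 'rqfnt']


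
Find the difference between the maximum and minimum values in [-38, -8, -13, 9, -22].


Maximum value: 9
Minimum value: -38
Range = 9 - (-38) = 47
Final answer: 47


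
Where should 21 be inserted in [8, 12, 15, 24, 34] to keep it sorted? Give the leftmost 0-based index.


List is sorted: [8, 12, 15, 24, 34]
We need the leftmost position where 21 can be inserted, i.e. the first index whose element is >= 21 (or the end of the list if none is).
Binary search with low=0, high=5 (0-based indices):
  low=0, high=5, mid=2: a[2]=15 < 21, so low = 3
  low=3, high=5, mid=4: a[4]=34 >= 21, so high = 4
  low=3, high=4, mid=3: a[3]=24 >= 21, so high = 3
Now low = high = 3, so the insertion index is 3.
Final answer: 3


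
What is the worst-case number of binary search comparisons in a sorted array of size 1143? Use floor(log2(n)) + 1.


Binary search halves the search space each step.
Maximum comparisons = floor(log2(1143)) + 1
log2(1143) = 10.1586
floor(log2(1143)) = 10, so 10 + 1 = 11
Final answer: 11


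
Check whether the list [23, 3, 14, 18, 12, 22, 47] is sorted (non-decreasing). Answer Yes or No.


Check consecutive pairs:
  23 <= 3? False
  3 <= 14? True
  14 <= 18? True
  18 <= 12? False
  12 <= 22? True
  22 <= 47? True
2 consecutive pair(s) are out of order, so the list is not sorted.
Final answer: No


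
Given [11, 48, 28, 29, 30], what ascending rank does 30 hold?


Sort ascending: [11, 28, 29, 30, 48]
Find 30 in the sorted list.
30 is at position 4 (1-indexed).
Final answer: 4


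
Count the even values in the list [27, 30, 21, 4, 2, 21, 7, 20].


Check each element:
  27 is odd
  30 is even
  21 is odd
  4 is even
  2 is even
  21 is odd
  7 is odd
  20 is even
Evens: [30, 4, 2, 20]
Count of evens = 4
Final answer: 4


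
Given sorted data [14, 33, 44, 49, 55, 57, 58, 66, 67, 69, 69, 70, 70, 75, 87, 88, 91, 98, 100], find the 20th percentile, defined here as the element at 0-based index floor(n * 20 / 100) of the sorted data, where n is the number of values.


The dataset has n = 19 elements.
Index = floor(19 * 20 / 100) = floor(380 / 100) = floor(3.8) = 3
Counting from index 0 in the sorted data, the element at index 3 is 49.
Final answer: 49


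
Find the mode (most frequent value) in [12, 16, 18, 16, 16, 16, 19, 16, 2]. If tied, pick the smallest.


Count the frequency of each value:
  2 appears 1 time(s)
  12 appears 1 time(s)
  16 appears 5 time(s)
  18 appears 1 time(s)
  19 appears 1 time(s)
Maximum frequency is 5.
Only 16 reaches that frequency, so it is the mode.
Final answer: 16


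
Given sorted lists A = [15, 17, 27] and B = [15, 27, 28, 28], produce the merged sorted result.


List A: [15, 17, 27]
List B: [15, 27, 28, 28]
Repeatedly compare the front elements and take the smaller:
  15 vs 15 -> take 15
  17 vs 15 -> take 15
  17 vs 27 -> take 17
  27 vs 27 -> take 27
  A is exhausted; append the rest of B: [27, 28, 28]
Final answer: [15, 15, 17, 27, 27, 28, 28]


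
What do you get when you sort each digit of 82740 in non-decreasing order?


The number 82740 has digits: 8, 2, 7, 4, 0
Sorted: 0, 2, 4, 7, 8
Joining the sorted digits gives the result.
Final answer: 02478


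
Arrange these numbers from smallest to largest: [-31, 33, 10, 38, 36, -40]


Original list: [-31, 33, 10, 38, 36, -40]
Repeatedly take the smallest remaining element:
  Remaining [-31, 33, 10, 38, 36, -40] -> smallest is -40
  Remaining [-31, 33, 10, 38, 36] -> smallest is -31
  Remaining [33, 10, 38, 36] -> smallest is 10
  Remaining [33, 38, 36] -> smallest is 33
  Remaining [38, 36] -> smallest is 36
  Remaining [38] -> smallest is 38
Collecting the picks in order gives the sorted list.
Final answer: [-40, -31, 10, 33, 36, 38]


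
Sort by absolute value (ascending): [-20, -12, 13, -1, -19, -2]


Compute absolute values:
  |-20| = 20
  |-12| = 12
  |13| = 13
  |-1| = 1
  |-19| = 19
  |-2| = 2
Absolute values in increasing order: 1 < 2 < 12 < 13 < 19 < 20
Listing the original numbers in that order gives the answer.
Final answer: [-1, -2, -12, 13, -19, -20]


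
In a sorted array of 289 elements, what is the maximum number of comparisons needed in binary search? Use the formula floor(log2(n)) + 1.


Binary search halves the search space each step.
Maximum comparisons = floor(log2(289)) + 1
log2(289) = 8.1749
floor(log2(289)) = 8, so 8 + 1 = 9
Final answer: 9


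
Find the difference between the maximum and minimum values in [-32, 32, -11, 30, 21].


Maximum value: 32
Minimum value: -32
Range = 32 - (-32) = 64
Final answer: 64


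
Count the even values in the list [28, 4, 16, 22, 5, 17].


Check each element:
  28 is even
  4 is even
  16 is even
  22 is even
  5 is odd
  17 is odd
Evens: [28, 4, 16, 22]
Count of evens = 4
Final answer: 4


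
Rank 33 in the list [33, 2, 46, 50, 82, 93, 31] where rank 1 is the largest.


Sort descending: [93, 82, 50, 46, 33, 31, 2]
Find 33 in the sorted list.
33 is at position 5.
Final answer: 5


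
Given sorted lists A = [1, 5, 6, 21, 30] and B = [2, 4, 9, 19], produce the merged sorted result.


List A: [1, 5, 6, 21, 30]
List B: [2, 4, 9, 19]
Repeatedly compare the front elements and take the smaller:
  1 vs 2 -> take 1
  5 vs 2 -> take 2
  5 vs 4 -> take 4
  5 vs 9 -> take 5
  6 vs 9 -> take 6
  21 vs 9 -> take 9
  21 vs 19 -> take 19
  B is exhausted; append the rest of A: [21, 30]
Final answer: [1, 2, 4, 5, 6, 9, 19, 21, 30]


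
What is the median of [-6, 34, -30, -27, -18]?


First, sort the list: [-30, -27, -18, -6, 34]
The list has 5 elements (odd count).
The middle index is 2 (0-based), and the element there is -18.
Final answer: -18


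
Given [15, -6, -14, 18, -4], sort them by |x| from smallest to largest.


Compute absolute values:
  |15| = 15
  |-6| = 6
  |-14| = 14
  |18| = 18
  |-4| = 4
Absolute values in increasing order: 4 < 6 < 14 < 15 < 18
Listing the original numbers in that order gives the answer.
Final answer: [-4, -6, -14, 15, 18]


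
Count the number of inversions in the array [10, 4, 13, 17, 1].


For each element, count the later elements that are smaller than it:
  10 (index 0): smaller elements after it = [4, 1] -> 2
  4 (index 1): smaller elements after it = [1] -> 1
  13 (index 2): smaller elements after it = [1] -> 1
  17 (index 3): smaller elements after it = [1] -> 1
Total inversions = 2 + 1 + 1 + 1 = 5
Final answer: 5


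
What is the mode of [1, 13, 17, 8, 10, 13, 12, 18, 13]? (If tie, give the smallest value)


Count the frequency of each value:
  1 appears 1 time(s)
  8 appears 1 time(s)
  10 appears 1 time(s)
  12 appears 1 time(s)
  13 appears 3 time(s)
  17 appears 1 time(s)
  18 appears 1 time(s)
Maximum frequency is 3.
Only 13 reaches that frequency, so it is the mode.
Final answer: 13


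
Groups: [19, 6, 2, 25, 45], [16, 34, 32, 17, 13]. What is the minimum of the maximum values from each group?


Find max of each group:
  Group 1: [19, 6, 2, 25, 45] -> max = 45
  Group 2: [16, 34, 32, 17, 13] -> max = 34
Maxes: [45, 34]
Minimum of maxes = 34
Final answer: 34


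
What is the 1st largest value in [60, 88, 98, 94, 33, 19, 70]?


Sort descending: [98, 94, 88, 70, 60, 33, 19]
The 1st element (1-indexed) is at index 0.
Value = 98
Final answer: 98


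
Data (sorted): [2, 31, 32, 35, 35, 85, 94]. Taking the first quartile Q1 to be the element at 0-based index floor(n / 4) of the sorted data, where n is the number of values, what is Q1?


The list has n = 7 elements.
Q1 index = floor(7 / 4) = floor(1.75) = 1
Counting from index 0 in the sorted data, the element at index 1 is 31.
Final answer: 31


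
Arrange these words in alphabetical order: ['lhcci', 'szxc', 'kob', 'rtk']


Compare strings character by character (the first differing letter decides):
  'kob' < 'lhcci' since 'k' < 'l' at position 1
  'lhcci' < 'rtk' since 'l' < 'r' at position 1
  'rtk' < 'szxc' since 'r' < 's' at position 1
Chaining these comparisons gives the alphabetical order.
Final answer: ['kob', 'lhcci', 'rtk', 'szxc']


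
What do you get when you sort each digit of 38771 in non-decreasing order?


The number 38771 has digits: 3, 8, 7, 7, 1
Sorted: 1, 3, 7, 7, 8
Joining the sorted digits gives the result.
Final answer: 13778


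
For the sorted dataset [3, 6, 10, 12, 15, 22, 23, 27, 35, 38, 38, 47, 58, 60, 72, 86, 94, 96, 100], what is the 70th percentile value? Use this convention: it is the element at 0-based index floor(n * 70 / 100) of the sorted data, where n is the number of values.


The dataset has n = 19 elements.
Index = floor(19 * 70 / 100) = floor(1330 / 100) = floor(13.3) = 13
Counting from index 0 in the sorted data, the element at index 13 is 60.
Final answer: 60


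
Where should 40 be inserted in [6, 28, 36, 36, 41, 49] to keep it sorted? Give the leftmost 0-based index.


List is sorted: [6, 28, 36, 36, 41, 49]
We need the leftmost position where 40 can be inserted, i.e. the first index whose element is >= 40 (or the end of the list if none is).
Binary search with low=0, high=6 (0-based indices):
  low=0, high=6, mid=3: a[3]=36 < 40, so low = 4
  low=4, high=6, mid=5: a[5]=49 >= 40, so high = 5
  low=4, high=5, mid=4: a[4]=41 >= 40, so high = 4
Now low = high = 4, so the insertion index is 4.
Final answer: 4


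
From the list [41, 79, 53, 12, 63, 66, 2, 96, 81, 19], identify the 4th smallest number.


Sort ascending: [2, 12, 19, 41, 53, 63, 66, 79, 81, 96]
The 4th element (1-indexed) is at index 3.
Value = 41
Final answer: 41


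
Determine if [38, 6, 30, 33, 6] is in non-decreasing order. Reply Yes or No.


Check consecutive pairs:
  38 <= 6? False
  6 <= 30? True
  30 <= 33? True
  33 <= 6? False
2 consecutive pair(s) are out of order, so the list is not sorted.
Final answer: No


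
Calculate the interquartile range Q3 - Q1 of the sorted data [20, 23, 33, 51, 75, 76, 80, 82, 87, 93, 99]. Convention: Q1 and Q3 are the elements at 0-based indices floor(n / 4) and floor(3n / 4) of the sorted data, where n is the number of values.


The data has n = 11 elements.
Q1 index = floor(11 / 4) = floor(2.75) = 2; Q3 index = floor(3 * 11 / 4) = floor(8.25) = 8
Q1 = element at index 2 = 33
Q3 = element at index 8 = 87
IQR = 87 - 33 = 54
Final answer: 54


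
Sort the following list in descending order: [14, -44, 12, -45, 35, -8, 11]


Original list: [14, -44, 12, -45, 35, -8, 11]
Repeatedly take the largest remaining element:
  Remaining [14, -44, 12, -45, 35, -8, 11] -> largest is 35
  Remaining [14, -44, 12, -45, -8, 11] -> largest is 14
  Remaining [-44, 12, -45, -8, 11] -> largest is 12
  Remaining [-44, -45, -8, 11] -> largest is 11
  Remaining [-44, -45, -8] -> largest is -8
  Remaining [-44, -45] -> largest is -44
  Remaining [-45] -> largest is -45
Collecting the picks in order gives the descending list.
Final answer: [35, 14, 12, 11, -8, -44, -45]


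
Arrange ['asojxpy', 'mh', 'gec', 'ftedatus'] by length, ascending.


Compute lengths:
  'asojxpy' has length 7
  'mh' has length 2
  'gec' has length 3
  'ftedatus' has length 8
Lengths in increasing order: 2 < 3 < 7 < 8
Listing the words in that order gives the answer.
Final answer: ['mh', 'gec', 'asojxpy', 'ftedatus']


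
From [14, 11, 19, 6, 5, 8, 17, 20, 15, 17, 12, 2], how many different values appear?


List all unique values:
Distinct values: [2, 5, 6, 8, 11, 12, 14, 15, 17, 19, 20]
Count = 11
Final answer: 11


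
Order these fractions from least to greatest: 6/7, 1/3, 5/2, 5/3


Convert to decimal for comparison:
  6/7 = 0.8571
  1/3 = 0.3333
  5/2 = 2.5
  5/3 = 1.6667
Decimals in increasing order: 0.3333 < 0.8571 < 1.6667 < 2.5
Writing each back as its fraction gives the sorted order.
Final answer: 1/3, 6/7, 5/3, 5/2


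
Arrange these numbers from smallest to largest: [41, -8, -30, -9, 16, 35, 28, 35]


Original list: [41, -8, -30, -9, 16, 35, 28, 35]
Repeatedly take the smallest remaining element:
  Remaining [41, -8, -30, -9, 16, 35, 28, 35] -> smallest is -30
  Remaining [41, -8, -9, 16, 35, 28, 35] -> smallest is -9
  Remaining [41, -8, 16, 35, 28, 35] -> smallest is -8
  Remaining [41, 16, 35, 28, 35] -> smallest is 16
  Remaining [41, 35, 28, 35] -> smallest is 28
  Remaining [41, 35, 35] -> smallest is 35
  Remaining [41, 35] -> smallest is 35
  Remaining [41] -> smallest is 41
Collecting the picks in order gives the sorted list.
Final answer: [-30, -9, -8, 16, 28, 35, 35, 41]


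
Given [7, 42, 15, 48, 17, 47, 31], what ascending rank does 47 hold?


Sort ascending: [7, 15, 17, 31, 42, 47, 48]
Find 47 in the sorted list.
47 is at position 6 (1-indexed).
Final answer: 6


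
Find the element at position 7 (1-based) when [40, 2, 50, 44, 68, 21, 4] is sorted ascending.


Sort ascending: [2, 4, 21, 40, 44, 50, 68]
The 7th element (1-indexed) is at index 6.
Value = 68
Final answer: 68


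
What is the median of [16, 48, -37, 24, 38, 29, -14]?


First, sort the list: [-37, -14, 16, 24, 29, 38, 48]
The list has 7 elements (odd count).
The middle index is 3 (0-based), and the element there is 24.
Final answer: 24


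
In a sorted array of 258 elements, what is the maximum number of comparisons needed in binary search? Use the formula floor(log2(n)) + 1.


Binary search halves the search space each step.
Maximum comparisons = floor(log2(258)) + 1
log2(258) = 8.0112
floor(log2(258)) = 8, so 8 + 1 = 9
Final answer: 9


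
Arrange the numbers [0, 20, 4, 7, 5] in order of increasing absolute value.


Compute absolute values:
  |0| = 0
  |20| = 20
  |4| = 4
  |7| = 7
  |5| = 5
Absolute values in increasing order: 0 < 4 < 5 < 7 < 20
Listing the original numbers in that order gives the answer.
Final answer: [0, 4, 5, 7, 20]


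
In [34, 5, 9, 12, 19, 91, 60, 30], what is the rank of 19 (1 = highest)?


Sort descending: [91, 60, 34, 30, 19, 12, 9, 5]
Find 19 in the sorted list.
19 is at position 5.
Final answer: 5


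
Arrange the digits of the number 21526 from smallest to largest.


The number 21526 has digits: 2, 1, 5, 2, 6
Sorted: 1, 2, 2, 5, 6
Joining the sorted digits gives the result.
Final answer: 12256


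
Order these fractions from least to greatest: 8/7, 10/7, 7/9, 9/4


Convert to decimal for comparison:
  8/7 = 1.1429
  10/7 = 1.4286
  7/9 = 0.7778
  9/4 = 2.25
Decimals in increasing order: 0.7778 < 1.1429 < 1.4286 < 2.25
Writing each back as its fraction gives the sorted order.
Final answer: 7/9, 8/7, 10/7, 9/4


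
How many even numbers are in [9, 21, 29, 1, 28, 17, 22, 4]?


Check each element:
  9 is odd
  21 is odd
  29 is odd
  1 is odd
  28 is even
  17 is odd
  22 is even
  4 is even
Evens: [28, 22, 4]
Count of evens = 3
Final answer: 3


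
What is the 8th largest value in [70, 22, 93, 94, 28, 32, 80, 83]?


Sort descending: [94, 93, 83, 80, 70, 32, 28, 22]
The 8th element (1-indexed) is at index 7.
Value = 22
Final answer: 22


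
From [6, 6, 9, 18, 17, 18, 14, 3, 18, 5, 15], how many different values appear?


List all unique values:
Distinct values: [3, 5, 6, 9, 14, 15, 17, 18]
Count = 8
Final answer: 8


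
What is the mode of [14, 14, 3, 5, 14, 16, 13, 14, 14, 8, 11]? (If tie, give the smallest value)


Count the frequency of each value:
  3 appears 1 time(s)
  5 appears 1 time(s)
  8 appears 1 time(s)
  11 appears 1 time(s)
  13 appears 1 time(s)
  14 appears 5 time(s)
  16 appears 1 time(s)
Maximum frequency is 5.
Only 14 reaches that frequency, so it is the mode.
Final answer: 14


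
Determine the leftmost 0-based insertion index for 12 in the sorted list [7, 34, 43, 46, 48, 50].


List is sorted: [7, 34, 43, 46, 48, 50]
We need the leftmost position where 12 can be inserted, i.e. the first index whose element is >= 12 (or the end of the list if none is).
Binary search with low=0, high=6 (0-based indices):
  low=0, high=6, mid=3: a[3]=46 >= 12, so high = 3
  low=0, high=3, mid=1: a[1]=34 >= 12, so high = 1
  low=0, high=1, mid=0: a[0]=7 < 12, so low = 1
Now low = high = 1, so the insertion index is 1.
Final answer: 1


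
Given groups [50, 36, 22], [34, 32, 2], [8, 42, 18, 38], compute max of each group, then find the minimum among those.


Find max of each group:
  Group 1: [50, 36, 22] -> max = 50
  Group 2: [34, 32, 2] -> max = 34
  Group 3: [8, 42, 18, 38] -> max = 42
Maxes: [50, 34, 42]
Minimum of maxes = 34
Final answer: 34


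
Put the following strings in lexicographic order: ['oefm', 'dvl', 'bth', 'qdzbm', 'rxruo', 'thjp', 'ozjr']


Compare strings character by character (the first differing letter decides):
  'bth' < 'dvl' since 'b' < 'd' at position 1
  'dvl' < 'oefm' since 'd' < 'o' at position 1
  'oefm' < 'ozjr' since 'e' < 'z' at position 2
  'ozjr' < 'qdzbm' since 'o' < 'q' at position 1
  'qdzbm' < 'rxruo' since 'q' < 'r' at position 1
  'rxruo' < 'thjp' since 'r' < 't' at position 1
Chaining these comparisons gives the alphabetical order.
Final answer: ['bth', 'dvl', 'oefm', 'ozjr', 'qdzbm', 'rxruo', 'thjp']


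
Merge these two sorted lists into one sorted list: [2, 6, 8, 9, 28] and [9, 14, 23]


List A: [2, 6, 8, 9, 28]
List B: [9, 14, 23]
Repeatedly compare the front elements and take the smaller:
  2 vs 9 -> take 2
  6 vs 9 -> take 6
  8 vs 9 -> take 8
  9 vs 9 -> take 9
  28 vs 9 -> take 9
  28 vs 14 -> take 14
  28 vs 23 -> take 23
  B is exhausted; append the rest of A: [28]
Final answer: [2, 6, 8, 9, 9, 14, 23, 28]


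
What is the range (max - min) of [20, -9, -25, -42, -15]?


Maximum value: 20
Minimum value: -42
Range = 20 - (-42) = 62
Final answer: 62


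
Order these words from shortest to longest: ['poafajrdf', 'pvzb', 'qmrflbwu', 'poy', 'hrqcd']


Compute lengths:
  'poafajrdf' has length 9
  'pvzb' has length 4
  'qmrflbwu' has length 8
  'poy' has length 3
  'hrqcd' has length 5
Lengths in increasing order: 3 < 4 < 5 < 8 < 9
Listing the words in that order gives the answer.
Final answer: ['poy', 'pvzb', 'hrqcd', 'qmrflbwu', 'poafajrdf']


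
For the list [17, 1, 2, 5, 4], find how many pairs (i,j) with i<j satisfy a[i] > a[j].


For each element, count the later elements that are smaller than it:
  17 (index 0): smaller elements after it = [1, 2, 5, 4] -> 4
  1 (index 1): smaller elements after it = [] -> 0
  2 (index 2): smaller elements after it = [] -> 0
  5 (index 3): smaller elements after it = [4] -> 1
Total inversions = 4 + 0 + 0 + 1 = 5
Final answer: 5


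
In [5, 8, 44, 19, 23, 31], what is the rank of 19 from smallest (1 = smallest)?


Sort ascending: [5, 8, 19, 23, 31, 44]
Find 19 in the sorted list.
19 is at position 3 (1-indexed).
Final answer: 3


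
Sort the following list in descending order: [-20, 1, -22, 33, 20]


Original list: [-20, 1, -22, 33, 20]
Repeatedly take the largest remaining element:
  Remaining [-20, 1, -22, 33, 20] -> largest is 33
  Remaining [-20, 1, -22, 20] -> largest is 20
  Remaining [-20, 1, -22] -> largest is 1
  Remaining [-20, -22] -> largest is -20
  Remaining [-22] -> largest is -22
Collecting the picks in order gives the descending list.
Final answer: [33, 20, 1, -20, -22]


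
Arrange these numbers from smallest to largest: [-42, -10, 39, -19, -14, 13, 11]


Original list: [-42, -10, 39, -19, -14, 13, 11]
Repeatedly take the smallest remaining element:
  Remaining [-42, -10, 39, -19, -14, 13, 11] -> smallest is -42
  Remaining [-10, 39, -19, -14, 13, 11] -> smallest is -19
  Remaining [-10, 39, -14, 13, 11] -> smallest is -14
  Remaining [-10, 39, 13, 11] -> smallest is -10
  Remaining [39, 13, 11] -> smallest is 11
  Remaining [39, 13] -> smallest is 13
  Remaining [39] -> smallest is 39
Collecting the picks in order gives the sorted list.
Final answer: [-42, -19, -14, -10, 11, 13, 39]


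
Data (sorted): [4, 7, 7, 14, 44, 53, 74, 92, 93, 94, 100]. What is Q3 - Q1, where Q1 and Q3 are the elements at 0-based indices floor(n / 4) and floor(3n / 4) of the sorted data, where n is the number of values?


The data has n = 11 elements.
Q1 index = floor(11 / 4) = floor(2.75) = 2; Q3 index = floor(3 * 11 / 4) = floor(8.25) = 8
Q1 = element at index 2 = 7
Q3 = element at index 8 = 93
IQR = 93 - 7 = 86
Final answer: 86


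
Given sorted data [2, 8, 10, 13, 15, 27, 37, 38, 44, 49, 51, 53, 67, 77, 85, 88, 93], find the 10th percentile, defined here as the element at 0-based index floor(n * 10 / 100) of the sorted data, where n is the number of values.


The dataset has n = 17 elements.
Index = floor(17 * 10 / 100) = floor(170 / 100) = floor(1.7) = 1
Counting from index 0 in the sorted data, the element at index 1 is 8.
Final answer: 8


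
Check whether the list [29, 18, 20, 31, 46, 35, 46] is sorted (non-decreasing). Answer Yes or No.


Check consecutive pairs:
  29 <= 18? False
  18 <= 20? True
  20 <= 31? True
  31 <= 46? True
  46 <= 35? False
  35 <= 46? True
2 consecutive pair(s) are out of order, so the list is not sorted.
Final answer: No


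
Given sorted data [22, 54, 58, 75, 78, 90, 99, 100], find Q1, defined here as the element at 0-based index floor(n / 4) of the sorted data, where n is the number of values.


The list has n = 8 elements.
Q1 index = floor(8 / 4) = floor(2) = 2
Counting from index 0 in the sorted data, the element at index 2 is 58.
Final answer: 58


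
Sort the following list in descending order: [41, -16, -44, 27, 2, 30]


Original list: [41, -16, -44, 27, 2, 30]
Repeatedly take the largest remaining element:
  Remaining [41, -16, -44, 27, 2, 30] -> largest is 41
  Remaining [-16, -44, 27, 2, 30] -> largest is 30
  Remaining [-16, -44, 27, 2] -> largest is 27
  Remaining [-16, -44, 2] -> largest is 2
  Remaining [-16, -44] -> largest is -16
  Remaining [-44] -> largest is -44
Collecting the picks in order gives the descending list.
Final answer: [41, 30, 27, 2, -16, -44]


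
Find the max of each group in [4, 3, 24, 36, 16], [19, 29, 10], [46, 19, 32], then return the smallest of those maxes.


Find max of each group:
  Group 1: [4, 3, 24, 36, 16] -> max = 36
  Group 2: [19, 29, 10] -> max = 29
  Group 3: [46, 19, 32] -> max = 46
Maxes: [36, 29, 46]
Minimum of maxes = 29
Final answer: 29


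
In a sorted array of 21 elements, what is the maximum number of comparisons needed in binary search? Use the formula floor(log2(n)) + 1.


Binary search halves the search space each step.
Maximum comparisons = floor(log2(21)) + 1
log2(21) = 4.3923
floor(log2(21)) = 4, so 4 + 1 = 5
Final answer: 5


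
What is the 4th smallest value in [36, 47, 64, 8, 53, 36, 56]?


Sort ascending: [8, 36, 36, 47, 53, 56, 64]
The 4th element (1-indexed) is at index 3.
Value = 47
Final answer: 47


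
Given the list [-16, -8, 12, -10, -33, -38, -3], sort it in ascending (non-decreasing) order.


Original list: [-16, -8, 12, -10, -33, -38, -3]
Repeatedly take the smallest remaining element:
  Remaining [-16, -8, 12, -10, -33, -38, -3] -> smallest is -38
  Remaining [-16, -8, 12, -10, -33, -3] -> smallest is -33
  Remaining [-16, -8, 12, -10, -3] -> smallest is -16
  Remaining [-8, 12, -10, -3] -> smallest is -10
  Remaining [-8, 12, -3] -> smallest is -8
  Remaining [12, -3] -> smallest is -3
  Remaining [12] -> smallest is 12
Collecting the picks in order gives the sorted list.
Final answer: [-38, -33, -16, -10, -8, -3, 12]


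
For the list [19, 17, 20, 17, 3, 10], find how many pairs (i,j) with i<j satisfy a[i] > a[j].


For each element, count the later elements that are smaller than it:
  19 (index 0): smaller elements after it = [17, 17, 3, 10] -> 4
  17 (index 1): smaller elements after it = [3, 10] -> 2
  20 (index 2): smaller elements after it = [17, 3, 10] -> 3
  17 (index 3): smaller elements after it = [3, 10] -> 2
  3 (index 4): smaller elements after it = [] -> 0
Total inversions = 4 + 2 + 3 + 2 + 0 = 11
Final answer: 11


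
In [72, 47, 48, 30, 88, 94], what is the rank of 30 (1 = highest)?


Sort descending: [94, 88, 72, 48, 47, 30]
Find 30 in the sorted list.
30 is at position 6.
Final answer: 6
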